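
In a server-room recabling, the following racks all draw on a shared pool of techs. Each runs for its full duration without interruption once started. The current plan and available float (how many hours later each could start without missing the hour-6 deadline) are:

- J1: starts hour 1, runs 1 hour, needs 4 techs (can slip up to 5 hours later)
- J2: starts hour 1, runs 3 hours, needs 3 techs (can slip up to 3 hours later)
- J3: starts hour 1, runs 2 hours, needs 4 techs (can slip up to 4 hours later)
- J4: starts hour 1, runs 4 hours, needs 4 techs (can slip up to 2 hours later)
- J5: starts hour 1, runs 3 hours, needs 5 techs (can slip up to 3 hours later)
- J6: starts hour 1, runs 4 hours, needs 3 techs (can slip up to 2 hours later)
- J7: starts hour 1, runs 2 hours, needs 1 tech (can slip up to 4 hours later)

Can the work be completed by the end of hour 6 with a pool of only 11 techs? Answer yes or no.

no

The minimum achievable peak is 12; 11 < 12, so no feasible schedule stays within the cap.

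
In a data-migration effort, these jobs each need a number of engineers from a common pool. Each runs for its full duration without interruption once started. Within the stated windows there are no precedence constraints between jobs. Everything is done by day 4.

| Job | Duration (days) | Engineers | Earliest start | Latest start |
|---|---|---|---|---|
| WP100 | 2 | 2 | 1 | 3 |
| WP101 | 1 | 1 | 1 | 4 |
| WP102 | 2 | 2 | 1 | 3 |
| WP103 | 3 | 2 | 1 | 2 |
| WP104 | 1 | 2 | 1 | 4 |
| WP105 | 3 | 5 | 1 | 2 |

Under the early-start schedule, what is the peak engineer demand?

14

Early-start schedule: WP100@1, WP101@1, WP102@1, WP103@1, WP104@1, WP105@1.
Load per day: day 1: 14, day 2: 11, day 3: 7, day 4: 0.
Peak is 14.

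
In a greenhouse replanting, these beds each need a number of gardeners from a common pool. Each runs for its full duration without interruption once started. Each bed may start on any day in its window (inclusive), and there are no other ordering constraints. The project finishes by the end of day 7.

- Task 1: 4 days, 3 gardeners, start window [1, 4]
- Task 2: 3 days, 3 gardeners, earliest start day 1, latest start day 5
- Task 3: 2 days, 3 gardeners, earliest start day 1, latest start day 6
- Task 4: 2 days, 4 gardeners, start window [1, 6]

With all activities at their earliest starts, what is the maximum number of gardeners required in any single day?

Early-start schedule: Task 1@1, Task 2@1, Task 3@1, Task 4@1.
Load per day: day 1: 13, day 2: 13, day 3: 6, day 4: 3, day 5: 0, day 6: 0, day 7: 0.
Peak is 13.

13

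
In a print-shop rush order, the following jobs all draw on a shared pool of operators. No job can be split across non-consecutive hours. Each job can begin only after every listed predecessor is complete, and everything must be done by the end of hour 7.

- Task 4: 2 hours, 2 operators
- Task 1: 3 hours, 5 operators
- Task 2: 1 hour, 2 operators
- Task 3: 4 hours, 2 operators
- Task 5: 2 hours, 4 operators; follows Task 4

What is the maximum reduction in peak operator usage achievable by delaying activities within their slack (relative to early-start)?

5

Early-start peak: h1:11  h2:9  h3:11  h4:6  h5:0  h6:0  h7:0 ⇒ 11.
Leveled (Task 4@1, Task 1@5, Task 2@1, Task 3@1, Task 5@3): h1:6  h2:4  h3:6  h4:6  h5:5  h6:5  h7:5 ⇒ 6.
Reduction 11 − 6 = 5.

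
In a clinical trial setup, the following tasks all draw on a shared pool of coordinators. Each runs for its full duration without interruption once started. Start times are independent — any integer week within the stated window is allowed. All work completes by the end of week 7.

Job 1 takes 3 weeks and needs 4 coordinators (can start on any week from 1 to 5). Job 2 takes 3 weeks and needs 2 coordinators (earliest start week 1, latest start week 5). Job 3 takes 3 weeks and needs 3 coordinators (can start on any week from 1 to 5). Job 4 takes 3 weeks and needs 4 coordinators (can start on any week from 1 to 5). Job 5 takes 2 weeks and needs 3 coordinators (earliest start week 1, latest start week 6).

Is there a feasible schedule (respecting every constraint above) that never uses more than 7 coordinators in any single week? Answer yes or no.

The minimum achievable peak is 8; 7 < 8, so no feasible schedule stays within the cap.

no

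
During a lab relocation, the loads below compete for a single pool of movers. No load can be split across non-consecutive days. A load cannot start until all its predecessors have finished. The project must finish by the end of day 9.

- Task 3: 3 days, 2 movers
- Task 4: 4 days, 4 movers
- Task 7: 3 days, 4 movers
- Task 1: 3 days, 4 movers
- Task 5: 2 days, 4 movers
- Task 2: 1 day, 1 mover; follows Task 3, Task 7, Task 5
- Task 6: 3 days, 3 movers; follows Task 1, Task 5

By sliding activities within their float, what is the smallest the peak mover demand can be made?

Early-start (Task 3@1, Task 4@1, Task 7@1, Task 1@1, Task 5@1, Task 2@4, Task 6@4) gives peak 18: d1:18  d2:18  d3:14  d4:8  d5:3  d6:3  d7:0  d8:0  d9:0.
Shift Task 4→6, Task 1→4, Task 5→4, Task 2→7, Task 6→7.
Schedule Task 3@1, Task 4@6, Task 7@1, Task 1@4, Task 5@4, Task 2@7, Task 6@7: d1:6  d2:6  d3:6  d4:8  d5:8  d6:8  d7:8  d8:7  d9:7 — peak 8.
Total mover-days = 64 over 9 days ⇒ peak ≥ ⌈64/9⌉ = 8, so 8 is optimal.

8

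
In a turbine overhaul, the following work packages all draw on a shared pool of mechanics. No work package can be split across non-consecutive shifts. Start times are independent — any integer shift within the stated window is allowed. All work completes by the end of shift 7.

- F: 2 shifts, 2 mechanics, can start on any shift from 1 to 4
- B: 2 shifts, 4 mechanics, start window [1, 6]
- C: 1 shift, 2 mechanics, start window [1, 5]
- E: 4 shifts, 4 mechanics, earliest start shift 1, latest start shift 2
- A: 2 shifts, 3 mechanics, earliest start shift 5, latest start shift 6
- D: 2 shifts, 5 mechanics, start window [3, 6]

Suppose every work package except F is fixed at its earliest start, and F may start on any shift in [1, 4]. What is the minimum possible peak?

11

F@1: s1:12  s2:10  s3:9  s4:9  s5:3  s6:3  s7:0 → peak 12
F@2: s1:10  s2:10  s3:11  s4:9  s5:3  s6:3  s7:0 → peak 11
F@3: s1:10  s2:8  s3:11  s4:11  s5:3  s6:3  s7:0 → peak 11
F@4: s1:10  s2:8  s3:9  s4:11  s5:5  s6:3  s7:0 → peak 11
Best is F@2, peak 11.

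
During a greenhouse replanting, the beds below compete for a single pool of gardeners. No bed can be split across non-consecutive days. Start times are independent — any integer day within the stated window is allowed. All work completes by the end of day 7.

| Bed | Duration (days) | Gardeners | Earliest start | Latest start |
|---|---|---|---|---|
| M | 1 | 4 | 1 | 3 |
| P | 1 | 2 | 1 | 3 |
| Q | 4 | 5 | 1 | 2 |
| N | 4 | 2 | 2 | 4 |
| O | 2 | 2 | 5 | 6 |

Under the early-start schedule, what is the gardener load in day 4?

7

At early start, day 4 has: Q, N.
Demand: 5 + 2 = 7.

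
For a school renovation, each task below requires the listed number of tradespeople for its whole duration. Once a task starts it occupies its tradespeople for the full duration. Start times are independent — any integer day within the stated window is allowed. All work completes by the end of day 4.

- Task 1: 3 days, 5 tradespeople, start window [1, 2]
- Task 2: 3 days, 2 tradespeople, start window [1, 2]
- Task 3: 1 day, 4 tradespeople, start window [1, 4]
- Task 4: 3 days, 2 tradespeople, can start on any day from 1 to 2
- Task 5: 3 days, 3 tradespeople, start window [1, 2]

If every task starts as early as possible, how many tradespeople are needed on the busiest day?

Early-start schedule: Task 1@1, Task 2@1, Task 3@1, Task 4@1, Task 5@1.
Load per day: day 1: 16, day 2: 12, day 3: 12, day 4: 0.
Peak is 16.

16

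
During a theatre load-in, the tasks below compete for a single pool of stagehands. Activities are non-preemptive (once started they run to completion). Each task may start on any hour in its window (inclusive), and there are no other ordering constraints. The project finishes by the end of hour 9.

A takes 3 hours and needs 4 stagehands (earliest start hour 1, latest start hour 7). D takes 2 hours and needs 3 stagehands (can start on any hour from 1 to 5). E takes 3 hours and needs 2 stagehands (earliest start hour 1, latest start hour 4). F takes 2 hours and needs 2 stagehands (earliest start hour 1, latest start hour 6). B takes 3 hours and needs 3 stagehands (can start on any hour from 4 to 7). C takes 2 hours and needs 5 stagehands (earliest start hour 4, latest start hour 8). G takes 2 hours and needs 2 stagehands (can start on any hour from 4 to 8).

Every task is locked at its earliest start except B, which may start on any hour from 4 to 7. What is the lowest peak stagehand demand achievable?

11

B@4: h1:11  h2:11  h3:6  h4:10  h5:10  h6:3  h7:0  h8:0  h9:0 → peak 11
B@5: h1:11  h2:11  h3:6  h4:7  h5:10  h6:3  h7:3  h8:0  h9:0 → peak 11
B@6: h1:11  h2:11  h3:6  h4:7  h5:7  h6:3  h7:3  h8:3  h9:0 → peak 11
B@7: h1:11  h2:11  h3:6  h4:7  h5:7  h6:0  h7:3  h8:3  h9:3 → peak 11
Best is B@4, peak 11.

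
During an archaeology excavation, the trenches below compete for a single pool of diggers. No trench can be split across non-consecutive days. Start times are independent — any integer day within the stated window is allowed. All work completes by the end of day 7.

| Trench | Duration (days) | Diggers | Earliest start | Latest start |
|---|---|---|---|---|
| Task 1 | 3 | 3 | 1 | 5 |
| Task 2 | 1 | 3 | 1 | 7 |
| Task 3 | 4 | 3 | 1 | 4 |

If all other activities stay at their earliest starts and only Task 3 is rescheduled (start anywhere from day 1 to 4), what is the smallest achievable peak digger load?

Task 3@1: d1:9  d2:6  d3:6  d4:3  d5:0  d6:0  d7:0 → peak 9
Task 3@2: d1:6  d2:6  d3:6  d4:3  d5:3  d6:0  d7:0 → peak 6
Task 3@3: d1:6  d2:3  d3:6  d4:3  d5:3  d6:3  d7:0 → peak 6
Task 3@4: d1:6  d2:3  d3:3  d4:3  d5:3  d6:3  d7:3 → peak 6
Best is Task 3@2, peak 6.

6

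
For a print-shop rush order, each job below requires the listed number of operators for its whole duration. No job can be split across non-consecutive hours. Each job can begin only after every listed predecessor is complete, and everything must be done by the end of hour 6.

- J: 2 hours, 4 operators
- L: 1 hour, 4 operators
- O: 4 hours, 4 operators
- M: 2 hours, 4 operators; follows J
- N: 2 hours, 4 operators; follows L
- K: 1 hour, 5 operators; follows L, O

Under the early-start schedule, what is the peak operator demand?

12

Early-start schedule: J@1, L@1, O@1, M@3, N@2, K@5.
Load per hour: hour 1: 12, hour 2: 12, hour 3: 12, hour 4: 8, hour 5: 5, hour 6: 0.
Peak is 12.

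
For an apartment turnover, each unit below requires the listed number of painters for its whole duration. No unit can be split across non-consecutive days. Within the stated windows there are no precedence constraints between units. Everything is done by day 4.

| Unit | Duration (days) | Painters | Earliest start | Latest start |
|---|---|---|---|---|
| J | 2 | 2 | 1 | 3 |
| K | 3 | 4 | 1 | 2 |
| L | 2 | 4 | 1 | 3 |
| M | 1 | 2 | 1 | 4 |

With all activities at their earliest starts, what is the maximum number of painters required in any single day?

12

Early-start schedule: J@1, K@1, L@1, M@1.
Load per day: day 1: 12, day 2: 10, day 3: 4, day 4: 0.
Peak is 12.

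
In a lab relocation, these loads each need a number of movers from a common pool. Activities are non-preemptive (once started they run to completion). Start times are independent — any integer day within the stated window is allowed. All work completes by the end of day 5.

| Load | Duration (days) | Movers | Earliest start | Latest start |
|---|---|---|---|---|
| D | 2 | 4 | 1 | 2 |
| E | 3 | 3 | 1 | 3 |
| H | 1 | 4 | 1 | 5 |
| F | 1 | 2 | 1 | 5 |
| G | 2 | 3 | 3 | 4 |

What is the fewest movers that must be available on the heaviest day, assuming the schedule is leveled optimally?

7

Early-start (D@1, E@1, H@1, F@1, G@3) gives peak 13: d1:13  d2:7  d3:6  d4:3  d5:0.
Shift H→3, F→4, G→4.
Schedule D@1, E@1, H@3, F@4, G@4: d1:7  d2:7  d3:7  d4:5  d5:3 — peak 7.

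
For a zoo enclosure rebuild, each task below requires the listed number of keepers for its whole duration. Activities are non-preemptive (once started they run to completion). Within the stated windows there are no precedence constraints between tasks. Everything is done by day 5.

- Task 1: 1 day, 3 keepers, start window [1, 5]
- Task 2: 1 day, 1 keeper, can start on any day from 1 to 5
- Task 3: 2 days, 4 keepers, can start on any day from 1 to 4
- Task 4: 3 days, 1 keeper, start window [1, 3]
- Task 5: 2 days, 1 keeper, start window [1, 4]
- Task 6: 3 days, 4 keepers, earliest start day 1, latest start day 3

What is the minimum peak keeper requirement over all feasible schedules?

7

Early-start (Task 1@1, Task 2@1, Task 3@1, Task 4@1, Task 5@1, Task 6@1) gives peak 14: d1:14  d2:10  d3:5  d4:0  d5:0.
Shift Task 2→2, Task 4→2, Task 5→2, Task 6→3.
Schedule Task 1@1, Task 2@2, Task 3@1, Task 4@2, Task 5@2, Task 6@3: d1:7  d2:7  d3:6  d4:5  d5:4 — peak 7.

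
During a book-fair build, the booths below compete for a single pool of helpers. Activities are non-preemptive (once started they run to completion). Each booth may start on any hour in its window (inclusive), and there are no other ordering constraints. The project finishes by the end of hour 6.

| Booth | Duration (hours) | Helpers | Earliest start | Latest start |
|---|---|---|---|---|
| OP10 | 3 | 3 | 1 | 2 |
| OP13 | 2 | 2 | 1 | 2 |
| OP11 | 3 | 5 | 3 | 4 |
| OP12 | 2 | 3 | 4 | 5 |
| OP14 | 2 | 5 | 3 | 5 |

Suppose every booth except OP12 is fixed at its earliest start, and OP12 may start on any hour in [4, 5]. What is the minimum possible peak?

OP12@4: h1:5  h2:5  h3:13  h4:13  h5:8  h6:0 → peak 13
OP12@5: h1:5  h2:5  h3:13  h4:10  h5:8  h6:3 → peak 13
Best is OP12@4, peak 13.

13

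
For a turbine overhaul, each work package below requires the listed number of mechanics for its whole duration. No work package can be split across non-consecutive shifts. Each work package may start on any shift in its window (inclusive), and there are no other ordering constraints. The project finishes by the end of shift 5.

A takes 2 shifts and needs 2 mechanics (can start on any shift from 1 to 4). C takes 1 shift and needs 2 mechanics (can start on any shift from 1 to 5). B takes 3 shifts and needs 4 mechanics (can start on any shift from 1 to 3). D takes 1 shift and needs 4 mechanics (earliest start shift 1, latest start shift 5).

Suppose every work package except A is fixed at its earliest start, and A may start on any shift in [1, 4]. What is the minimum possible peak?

10

A@1: s1:12  s2:6  s3:4  s4:0  s5:0 → peak 12
A@2: s1:10  s2:6  s3:6  s4:0  s5:0 → peak 10
A@3: s1:10  s2:4  s3:6  s4:2  s5:0 → peak 10
A@4: s1:10  s2:4  s3:4  s4:2  s5:2 → peak 10
Best is A@2, peak 10.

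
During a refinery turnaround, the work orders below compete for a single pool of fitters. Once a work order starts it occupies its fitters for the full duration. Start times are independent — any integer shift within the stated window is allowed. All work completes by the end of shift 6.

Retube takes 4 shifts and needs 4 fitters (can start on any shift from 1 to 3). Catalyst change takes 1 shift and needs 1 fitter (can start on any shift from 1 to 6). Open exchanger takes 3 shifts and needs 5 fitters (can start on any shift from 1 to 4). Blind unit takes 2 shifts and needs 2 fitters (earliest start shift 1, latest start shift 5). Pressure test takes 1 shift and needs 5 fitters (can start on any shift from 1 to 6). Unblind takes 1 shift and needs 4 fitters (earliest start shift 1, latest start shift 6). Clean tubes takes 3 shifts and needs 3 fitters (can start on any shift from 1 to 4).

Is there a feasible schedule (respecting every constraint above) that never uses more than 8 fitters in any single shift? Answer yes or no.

no

Total fitter-shifts = 54; over 6 shifts the average is 54/6 > 8, so some shift must exceed 8.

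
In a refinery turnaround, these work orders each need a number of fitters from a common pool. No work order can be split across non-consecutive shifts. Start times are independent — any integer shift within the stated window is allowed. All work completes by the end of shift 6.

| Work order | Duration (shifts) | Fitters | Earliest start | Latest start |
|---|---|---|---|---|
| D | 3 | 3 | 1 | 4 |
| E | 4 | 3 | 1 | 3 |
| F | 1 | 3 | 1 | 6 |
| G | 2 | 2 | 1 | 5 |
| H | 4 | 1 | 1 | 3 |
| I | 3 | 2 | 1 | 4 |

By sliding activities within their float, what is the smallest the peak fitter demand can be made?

7

Early-start (D@1, E@1, F@1, G@1, H@1, I@1) gives peak 14: s1:14  s2:11  s3:9  s4:4  s5:0  s6:0.
Shift F→5, G→5, I→4.
Schedule D@1, E@1, F@5, G@5, H@1, I@4: s1:7  s2:7  s3:7  s4:6  s5:7  s6:4 — peak 7.
Total fitter-shifts = 38 over 6 shifts ⇒ peak ≥ ⌈38/6⌉ = 7, so 7 is optimal.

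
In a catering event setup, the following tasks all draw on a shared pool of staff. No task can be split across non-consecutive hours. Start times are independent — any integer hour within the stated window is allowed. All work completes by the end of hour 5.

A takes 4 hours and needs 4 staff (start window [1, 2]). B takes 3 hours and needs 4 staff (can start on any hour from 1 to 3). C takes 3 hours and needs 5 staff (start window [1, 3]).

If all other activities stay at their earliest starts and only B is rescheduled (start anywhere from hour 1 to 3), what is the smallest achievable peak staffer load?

B@1: h1:13  h2:13  h3:13  h4:4  h5:0 → peak 13
B@2: h1:9  h2:13  h3:13  h4:8  h5:0 → peak 13
B@3: h1:9  h2:9  h3:13  h4:8  h5:4 → peak 13
Best is B@1, peak 13.

13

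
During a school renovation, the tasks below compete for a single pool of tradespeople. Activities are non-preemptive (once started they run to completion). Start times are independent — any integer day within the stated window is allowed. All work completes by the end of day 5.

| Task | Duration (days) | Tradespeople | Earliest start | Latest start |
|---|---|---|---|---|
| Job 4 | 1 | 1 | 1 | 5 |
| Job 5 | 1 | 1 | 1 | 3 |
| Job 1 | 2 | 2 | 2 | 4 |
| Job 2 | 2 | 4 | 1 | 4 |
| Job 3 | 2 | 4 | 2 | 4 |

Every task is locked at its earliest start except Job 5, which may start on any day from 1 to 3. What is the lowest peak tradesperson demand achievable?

Job 5@1: d1:6  d2:10  d3:6  d4:0  d5:0 → peak 10
Job 5@2: d1:5  d2:11  d3:6  d4:0  d5:0 → peak 11
Job 5@3: d1:5  d2:10  d3:7  d4:0  d5:0 → peak 10
Best is Job 5@1, peak 10.

10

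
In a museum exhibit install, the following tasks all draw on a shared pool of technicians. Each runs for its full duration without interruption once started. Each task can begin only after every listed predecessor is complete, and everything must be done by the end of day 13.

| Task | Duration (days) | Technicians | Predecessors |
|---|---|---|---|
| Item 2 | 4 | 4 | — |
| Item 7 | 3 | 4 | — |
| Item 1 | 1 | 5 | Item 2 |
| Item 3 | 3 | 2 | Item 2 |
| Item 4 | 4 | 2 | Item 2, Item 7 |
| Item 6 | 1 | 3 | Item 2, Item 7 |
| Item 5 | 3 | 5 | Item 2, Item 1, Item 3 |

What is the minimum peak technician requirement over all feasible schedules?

7

Early-start (Item 2@1, Item 7@1, Item 1@5, Item 3@5, Item 4@5, Item 6@5, Item 5@8) gives peak 12: d1:8  d2:8  d3:8  d4:4  d5:12  d6:4  d7:4  d8:7  d9:5  d10:5  d11:0  d12:0  d13:0.
Shift Item 7→5, Item 1→8, Item 4→8, Item 6→9, Item 5→10.
Schedule Item 2@1, Item 7@5, Item 1@8, Item 3@5, Item 4@8, Item 6@9, Item 5@10: d1:4  d2:4  d3:4  d4:4  d5:6  d6:6  d7:6  d8:7  d9:5  d10:7  d11:7  d12:5  d13:0 — peak 7.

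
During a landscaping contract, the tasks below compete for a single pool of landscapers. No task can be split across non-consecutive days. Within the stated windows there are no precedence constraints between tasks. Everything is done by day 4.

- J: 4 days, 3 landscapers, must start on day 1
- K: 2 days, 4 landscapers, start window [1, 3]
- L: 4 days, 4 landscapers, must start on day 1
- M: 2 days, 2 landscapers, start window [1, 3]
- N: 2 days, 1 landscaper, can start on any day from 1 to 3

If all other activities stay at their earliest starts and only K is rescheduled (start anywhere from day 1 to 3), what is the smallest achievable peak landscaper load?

11

K@1: d1:14  d2:14  d3:7  d4:7 → peak 14
K@2: d1:10  d2:14  d3:11  d4:7 → peak 14
K@3: d1:10  d2:10  d3:11  d4:11 → peak 11
Best is K@3, peak 11.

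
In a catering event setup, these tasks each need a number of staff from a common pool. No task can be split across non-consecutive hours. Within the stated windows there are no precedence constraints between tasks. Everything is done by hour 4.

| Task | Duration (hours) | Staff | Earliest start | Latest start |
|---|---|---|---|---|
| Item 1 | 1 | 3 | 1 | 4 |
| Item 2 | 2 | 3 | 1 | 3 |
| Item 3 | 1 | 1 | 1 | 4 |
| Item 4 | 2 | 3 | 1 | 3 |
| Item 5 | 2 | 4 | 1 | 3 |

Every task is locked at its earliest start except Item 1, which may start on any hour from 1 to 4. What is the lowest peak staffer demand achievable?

11

Item 1@1: h1:14  h2:10  h3:0  h4:0 → peak 14
Item 1@2: h1:11  h2:13  h3:0  h4:0 → peak 13
Item 1@3: h1:11  h2:10  h3:3  h4:0 → peak 11
Item 1@4: h1:11  h2:10  h3:0  h4:3 → peak 11
Best is Item 1@3, peak 11.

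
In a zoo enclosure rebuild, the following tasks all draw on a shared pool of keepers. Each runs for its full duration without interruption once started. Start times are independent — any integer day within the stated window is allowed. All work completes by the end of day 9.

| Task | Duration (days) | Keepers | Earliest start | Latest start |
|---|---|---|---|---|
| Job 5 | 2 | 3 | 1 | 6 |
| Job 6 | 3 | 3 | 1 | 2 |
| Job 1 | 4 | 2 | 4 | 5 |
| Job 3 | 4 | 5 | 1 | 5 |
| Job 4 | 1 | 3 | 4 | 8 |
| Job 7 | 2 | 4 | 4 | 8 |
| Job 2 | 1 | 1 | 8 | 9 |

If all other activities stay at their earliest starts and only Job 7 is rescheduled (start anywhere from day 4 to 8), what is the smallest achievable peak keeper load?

Job 7@4: d1:11  d2:11  d3:8  d4:14  d5:6  d6:2  d7:2  d8:1  d9:0 → peak 14
Job 7@5: d1:11  d2:11  d3:8  d4:10  d5:6  d6:6  d7:2  d8:1  d9:0 → peak 11
Job 7@6: d1:11  d2:11  d3:8  d4:10  d5:2  d6:6  d7:6  d8:1  d9:0 → peak 11
Job 7@7: d1:11  d2:11  d3:8  d4:10  d5:2  d6:2  d7:6  d8:5  d9:0 → peak 11
Job 7@8: d1:11  d2:11  d3:8  d4:10  d5:2  d6:2  d7:2  d8:5  d9:4 → peak 11
Best is Job 7@5, peak 11.

11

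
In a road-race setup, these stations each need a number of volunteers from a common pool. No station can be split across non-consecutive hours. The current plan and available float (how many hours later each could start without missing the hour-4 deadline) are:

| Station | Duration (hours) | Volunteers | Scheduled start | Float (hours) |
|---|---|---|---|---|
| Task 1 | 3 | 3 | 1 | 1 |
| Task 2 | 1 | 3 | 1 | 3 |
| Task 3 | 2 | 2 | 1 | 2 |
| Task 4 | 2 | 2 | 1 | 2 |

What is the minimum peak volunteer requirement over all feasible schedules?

5

Early-start (Task 1@1, Task 2@1, Task 3@1, Task 4@1) gives peak 10: h1:10  h2:7  h3:3  h4:0.
Shift Task 2→4, Task 4→3.
Schedule Task 1@1, Task 2@4, Task 3@1, Task 4@3: h1:5  h2:5  h3:5  h4:5 — peak 5.
Total volunteer-hours = 20 over 4 hours ⇒ peak ≥ ⌈20/4⌉ = 5, so 5 is optimal.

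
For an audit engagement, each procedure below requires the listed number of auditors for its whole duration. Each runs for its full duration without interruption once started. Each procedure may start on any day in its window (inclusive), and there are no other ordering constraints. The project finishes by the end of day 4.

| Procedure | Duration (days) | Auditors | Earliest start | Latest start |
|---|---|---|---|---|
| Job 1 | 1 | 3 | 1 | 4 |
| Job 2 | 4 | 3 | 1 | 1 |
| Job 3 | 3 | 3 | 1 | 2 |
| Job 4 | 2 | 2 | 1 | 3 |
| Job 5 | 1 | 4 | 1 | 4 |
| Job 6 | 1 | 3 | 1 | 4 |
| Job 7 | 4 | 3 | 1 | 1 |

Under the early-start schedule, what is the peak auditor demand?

Early-start schedule: Job 1@1, Job 2@1, Job 3@1, Job 4@1, Job 5@1, Job 6@1, Job 7@1.
Load per day: day 1: 21, day 2: 11, day 3: 9, day 4: 6.
Peak is 21.

21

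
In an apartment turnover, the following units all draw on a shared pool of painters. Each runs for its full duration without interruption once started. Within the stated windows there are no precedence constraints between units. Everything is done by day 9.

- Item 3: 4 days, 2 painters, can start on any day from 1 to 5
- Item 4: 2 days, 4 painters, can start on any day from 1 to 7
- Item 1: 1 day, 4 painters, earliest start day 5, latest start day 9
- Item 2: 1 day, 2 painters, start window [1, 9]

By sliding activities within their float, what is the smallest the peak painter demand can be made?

Early-start (Item 3@1, Item 4@1, Item 1@5, Item 2@1) gives peak 8: d1:8  d2:6  d3:2  d4:2  d5:4  d6:0  d7:0  d8:0  d9:0.
Shift Item 4→5, Item 1→7.
Schedule Item 3@1, Item 4@5, Item 1@7, Item 2@1: d1:4  d2:2  d3:2  d4:2  d5:4  d6:4  d7:4  d8:0  d9:0 — peak 4.

4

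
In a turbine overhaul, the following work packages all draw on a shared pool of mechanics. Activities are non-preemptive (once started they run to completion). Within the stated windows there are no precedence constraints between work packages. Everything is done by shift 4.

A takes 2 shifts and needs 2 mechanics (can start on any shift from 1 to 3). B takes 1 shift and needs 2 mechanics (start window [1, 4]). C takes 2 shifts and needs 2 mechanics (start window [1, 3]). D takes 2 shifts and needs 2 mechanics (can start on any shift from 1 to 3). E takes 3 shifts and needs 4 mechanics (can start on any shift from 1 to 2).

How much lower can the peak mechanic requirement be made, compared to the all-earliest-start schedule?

4

Early-start peak: s1:12  s2:10  s3:4  s4:0 ⇒ 12.
Leveled (A@1, B@1, C@1, D@3, E@2): s1:6  s2:8  s3:6  s4:6 ⇒ 8.
Reduction 12 − 8 = 4.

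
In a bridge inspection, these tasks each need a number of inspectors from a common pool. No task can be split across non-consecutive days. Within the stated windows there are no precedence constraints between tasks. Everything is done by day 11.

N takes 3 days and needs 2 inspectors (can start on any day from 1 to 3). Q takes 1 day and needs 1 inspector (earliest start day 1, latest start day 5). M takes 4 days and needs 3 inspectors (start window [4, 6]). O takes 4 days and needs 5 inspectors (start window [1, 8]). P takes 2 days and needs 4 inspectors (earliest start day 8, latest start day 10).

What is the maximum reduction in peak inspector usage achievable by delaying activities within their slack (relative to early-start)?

1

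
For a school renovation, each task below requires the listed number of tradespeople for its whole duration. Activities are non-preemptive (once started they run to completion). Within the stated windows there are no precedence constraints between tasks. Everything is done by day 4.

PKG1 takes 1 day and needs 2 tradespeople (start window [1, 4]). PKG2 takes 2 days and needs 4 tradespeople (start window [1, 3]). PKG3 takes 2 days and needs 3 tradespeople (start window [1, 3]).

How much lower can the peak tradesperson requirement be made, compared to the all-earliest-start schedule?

4

Early-start peak: d1:9  d2:7  d3:0  d4:0 ⇒ 9.
Leveled (PKG1@1, PKG2@3, PKG3@1): d1:5  d2:3  d3:4  d4:4 ⇒ 5.
Reduction 9 − 5 = 4.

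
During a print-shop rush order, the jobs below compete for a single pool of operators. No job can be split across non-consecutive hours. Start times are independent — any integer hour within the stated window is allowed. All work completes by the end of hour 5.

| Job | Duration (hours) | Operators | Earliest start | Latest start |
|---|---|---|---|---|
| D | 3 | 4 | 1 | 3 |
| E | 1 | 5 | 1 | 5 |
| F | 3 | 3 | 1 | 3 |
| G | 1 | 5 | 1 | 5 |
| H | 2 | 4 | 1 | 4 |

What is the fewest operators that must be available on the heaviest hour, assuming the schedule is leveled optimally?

8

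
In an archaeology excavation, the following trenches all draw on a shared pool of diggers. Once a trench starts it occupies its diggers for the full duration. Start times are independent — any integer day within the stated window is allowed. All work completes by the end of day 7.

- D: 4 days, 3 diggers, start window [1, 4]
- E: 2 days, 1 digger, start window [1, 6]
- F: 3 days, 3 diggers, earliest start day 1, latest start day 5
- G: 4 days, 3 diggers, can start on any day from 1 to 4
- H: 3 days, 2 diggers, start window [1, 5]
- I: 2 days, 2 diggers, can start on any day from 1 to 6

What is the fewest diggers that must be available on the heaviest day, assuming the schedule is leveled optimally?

7

Early-start (D@1, E@1, F@1, G@1, H@1, I@1) gives peak 14: d1:14  d2:14  d3:11  d4:6  d5:0  d6:0  d7:0.
Shift G→4, H→5, I→5.
Schedule D@1, E@1, F@1, G@4, H@5, I@5: d1:7  d2:7  d3:6  d4:6  d5:7  d6:7  d7:5 — peak 7.
Total digger-days = 45 over 7 days ⇒ peak ≥ ⌈45/7⌉ = 7, so 7 is optimal.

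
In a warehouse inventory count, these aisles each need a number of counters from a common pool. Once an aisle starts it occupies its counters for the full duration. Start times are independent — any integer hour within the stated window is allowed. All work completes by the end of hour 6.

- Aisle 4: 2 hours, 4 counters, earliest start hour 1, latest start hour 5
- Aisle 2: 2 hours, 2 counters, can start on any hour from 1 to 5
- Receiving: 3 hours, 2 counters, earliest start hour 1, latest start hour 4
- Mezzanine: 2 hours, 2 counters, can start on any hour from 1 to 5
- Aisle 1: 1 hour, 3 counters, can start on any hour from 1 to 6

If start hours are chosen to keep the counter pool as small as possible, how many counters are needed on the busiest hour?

Early-start (Aisle 4@1, Aisle 2@1, Receiving@1, Mezzanine@1, Aisle 1@1) gives peak 13: h1:13  h2:10  h3:2  h4:0  h5:0  h6:0.
Shift Aisle 2→3, Receiving→3, Mezzanine→5, Aisle 1→6.
Schedule Aisle 4@1, Aisle 2@3, Receiving@3, Mezzanine@5, Aisle 1@6: h1:4  h2:4  h3:4  h4:4  h5:4  h6:5 — peak 5.
Total counter-hours = 25 over 6 hours ⇒ peak ≥ ⌈25/6⌉ = 5, so 5 is optimal.

5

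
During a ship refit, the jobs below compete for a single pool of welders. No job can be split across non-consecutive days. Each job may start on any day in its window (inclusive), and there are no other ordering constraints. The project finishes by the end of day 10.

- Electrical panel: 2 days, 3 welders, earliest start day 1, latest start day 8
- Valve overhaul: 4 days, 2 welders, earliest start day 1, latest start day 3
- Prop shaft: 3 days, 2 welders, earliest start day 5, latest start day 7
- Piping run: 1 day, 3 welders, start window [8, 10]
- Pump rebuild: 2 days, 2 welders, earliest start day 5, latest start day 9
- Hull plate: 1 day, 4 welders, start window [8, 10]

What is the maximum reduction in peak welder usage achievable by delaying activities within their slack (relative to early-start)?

3

Early-start peak: d1:5  d2:5  d3:2  d4:2  d5:4  d6:4  d7:2  d8:7  d9:0  d10:0 ⇒ 7.
Leveled (Electrical panel@1, Valve overhaul@3, Prop shaft@5, Piping run@9, Pump rebuild@7, Hull plate@10): d1:3  d2:3  d3:2  d4:2  d5:4  d6:4  d7:4  d8:2  d9:3  d10:4 ⇒ 4.
Reduction 7 − 4 = 3.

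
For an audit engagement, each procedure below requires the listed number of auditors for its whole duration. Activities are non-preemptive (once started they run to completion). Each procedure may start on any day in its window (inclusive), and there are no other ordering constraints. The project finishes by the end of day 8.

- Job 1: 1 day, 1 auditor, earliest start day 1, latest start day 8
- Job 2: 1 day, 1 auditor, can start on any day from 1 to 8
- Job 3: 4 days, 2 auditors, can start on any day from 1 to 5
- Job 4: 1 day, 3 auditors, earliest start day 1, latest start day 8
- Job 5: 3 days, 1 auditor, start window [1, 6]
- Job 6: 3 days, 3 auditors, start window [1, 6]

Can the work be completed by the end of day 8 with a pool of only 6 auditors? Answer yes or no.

yes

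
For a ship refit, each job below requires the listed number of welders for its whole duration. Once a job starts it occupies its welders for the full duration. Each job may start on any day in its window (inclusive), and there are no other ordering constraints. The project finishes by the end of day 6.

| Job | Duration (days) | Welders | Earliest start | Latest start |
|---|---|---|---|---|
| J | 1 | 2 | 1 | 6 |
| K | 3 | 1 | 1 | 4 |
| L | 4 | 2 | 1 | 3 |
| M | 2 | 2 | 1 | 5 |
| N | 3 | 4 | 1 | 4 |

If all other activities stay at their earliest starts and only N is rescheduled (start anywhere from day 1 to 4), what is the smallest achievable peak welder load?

N@1: d1:11  d2:9  d3:7  d4:2  d5:0  d6:0 → peak 11
N@2: d1:7  d2:9  d3:7  d4:6  d5:0  d6:0 → peak 9
N@3: d1:7  d2:5  d3:7  d4:6  d5:4  d6:0 → peak 7
N@4: d1:7  d2:5  d3:3  d4:6  d5:4  d6:4 → peak 7
Best is N@3, peak 7.

7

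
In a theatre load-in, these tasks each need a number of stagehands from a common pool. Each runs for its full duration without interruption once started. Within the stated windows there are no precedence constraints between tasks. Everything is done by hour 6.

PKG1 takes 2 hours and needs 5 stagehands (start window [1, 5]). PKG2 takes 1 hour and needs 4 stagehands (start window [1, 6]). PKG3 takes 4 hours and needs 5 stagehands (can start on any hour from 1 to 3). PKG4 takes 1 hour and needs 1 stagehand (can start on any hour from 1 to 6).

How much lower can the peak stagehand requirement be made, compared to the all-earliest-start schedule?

6

Early-start peak: h1:15  h2:10  h3:5  h4:5  h5:0  h6:0 ⇒ 15.
Leveled (PKG1@1, PKG2@1, PKG3@3, PKG4@2): h1:9  h2:6  h3:5  h4:5  h5:5  h6:5 ⇒ 9.
Reduction 15 − 9 = 6.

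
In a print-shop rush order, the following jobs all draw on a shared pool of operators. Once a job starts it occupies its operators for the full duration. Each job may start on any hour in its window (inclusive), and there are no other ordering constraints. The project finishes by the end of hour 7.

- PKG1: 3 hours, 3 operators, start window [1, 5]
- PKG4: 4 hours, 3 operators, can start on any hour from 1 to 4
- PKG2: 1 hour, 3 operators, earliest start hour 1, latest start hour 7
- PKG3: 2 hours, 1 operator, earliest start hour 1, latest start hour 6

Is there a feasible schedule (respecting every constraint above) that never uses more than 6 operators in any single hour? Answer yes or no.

Schedule PKG1@1, PKG4@1, PKG2@4, PKG3@5: h1:6  h2:6  h3:6  h4:6  h5:1  h6:1  h7:0 — peak 6 ≤ 6.

yes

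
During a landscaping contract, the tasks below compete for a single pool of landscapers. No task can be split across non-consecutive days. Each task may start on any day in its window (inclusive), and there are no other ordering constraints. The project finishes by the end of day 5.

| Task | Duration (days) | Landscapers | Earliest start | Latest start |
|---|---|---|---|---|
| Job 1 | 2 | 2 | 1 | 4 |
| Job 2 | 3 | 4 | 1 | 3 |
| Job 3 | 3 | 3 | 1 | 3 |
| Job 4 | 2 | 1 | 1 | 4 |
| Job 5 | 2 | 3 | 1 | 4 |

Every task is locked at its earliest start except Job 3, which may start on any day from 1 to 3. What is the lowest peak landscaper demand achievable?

10

Job 3@1: d1:13  d2:13  d3:7  d4:0  d5:0 → peak 13
Job 3@2: d1:10  d2:13  d3:7  d4:3  d5:0 → peak 13
Job 3@3: d1:10  d2:10  d3:7  d4:3  d5:3 → peak 10
Best is Job 3@3, peak 10.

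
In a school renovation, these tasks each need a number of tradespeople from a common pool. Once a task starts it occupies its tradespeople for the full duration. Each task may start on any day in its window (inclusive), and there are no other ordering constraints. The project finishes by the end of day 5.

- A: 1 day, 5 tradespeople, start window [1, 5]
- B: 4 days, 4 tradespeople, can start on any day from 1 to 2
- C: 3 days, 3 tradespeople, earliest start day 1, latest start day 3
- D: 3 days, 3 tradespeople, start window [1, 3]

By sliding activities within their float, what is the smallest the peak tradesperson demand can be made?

10

Early-start (A@1, B@1, C@1, D@1) gives peak 15: d1:15  d2:10  d3:10  d4:4  d5:0.
Shift C→2, D→2.
Schedule A@1, B@1, C@2, D@2: d1:9  d2:10  d3:10  d4:10  d5:0 — peak 10.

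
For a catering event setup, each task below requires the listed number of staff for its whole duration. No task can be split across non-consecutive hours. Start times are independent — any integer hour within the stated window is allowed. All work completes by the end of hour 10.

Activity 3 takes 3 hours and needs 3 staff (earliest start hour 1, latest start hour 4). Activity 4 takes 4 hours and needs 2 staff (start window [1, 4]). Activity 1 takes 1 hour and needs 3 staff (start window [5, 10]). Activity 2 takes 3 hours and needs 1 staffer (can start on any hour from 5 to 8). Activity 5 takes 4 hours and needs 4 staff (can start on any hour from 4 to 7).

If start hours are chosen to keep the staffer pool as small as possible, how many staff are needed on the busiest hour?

5

Early-start (Activity 3@1, Activity 4@1, Activity 1@5, Activity 2@5, Activity 5@4) gives peak 8: h1:5  h2:5  h3:5  h4:6  h5:8  h6:5  h7:5  h8:0  h9:0  h10:0.
Shift Activity 5→6.
Schedule Activity 3@1, Activity 4@1, Activity 1@5, Activity 2@5, Activity 5@6: h1:5  h2:5  h3:5  h4:2  h5:4  h6:5  h7:5  h8:4  h9:4  h10:0 — peak 5.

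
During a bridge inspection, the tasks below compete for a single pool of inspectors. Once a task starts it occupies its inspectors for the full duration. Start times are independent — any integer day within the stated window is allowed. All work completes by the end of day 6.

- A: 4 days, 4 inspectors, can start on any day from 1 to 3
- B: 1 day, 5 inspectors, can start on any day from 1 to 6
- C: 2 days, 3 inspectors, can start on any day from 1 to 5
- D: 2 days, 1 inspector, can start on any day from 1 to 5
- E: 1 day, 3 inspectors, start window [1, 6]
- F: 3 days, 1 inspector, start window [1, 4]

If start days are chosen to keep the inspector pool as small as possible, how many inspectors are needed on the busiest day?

Early-start (A@1, B@1, C@1, D@1, E@1, F@1) gives peak 17: d1:17  d2:9  d3:5  d4:4  d5:0  d6:0.
Shift B→5, D→3, E→6, F→3.
Schedule A@1, B@5, C@1, D@3, E@6, F@3: d1:7  d2:7  d3:6  d4:6  d5:6  d6:3 — peak 7.

7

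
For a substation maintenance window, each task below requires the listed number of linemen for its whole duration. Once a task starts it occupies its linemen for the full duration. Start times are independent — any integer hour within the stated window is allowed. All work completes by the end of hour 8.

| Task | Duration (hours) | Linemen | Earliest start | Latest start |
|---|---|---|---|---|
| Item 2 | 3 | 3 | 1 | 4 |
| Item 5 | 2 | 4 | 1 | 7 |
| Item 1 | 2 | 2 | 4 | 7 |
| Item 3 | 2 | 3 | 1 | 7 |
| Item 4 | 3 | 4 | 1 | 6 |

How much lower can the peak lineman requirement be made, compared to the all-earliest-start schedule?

8

Early-start peak: h1:14  h2:14  h3:7  h4:2  h5:2  h6:0  h7:0  h8:0 ⇒ 14.
Leveled (Item 2@1, Item 5@4, Item 1@4, Item 3@1, Item 4@6): h1:6  h2:6  h3:3  h4:6  h5:6  h6:4  h7:4  h8:4 ⇒ 6.
Reduction 14 − 6 = 8.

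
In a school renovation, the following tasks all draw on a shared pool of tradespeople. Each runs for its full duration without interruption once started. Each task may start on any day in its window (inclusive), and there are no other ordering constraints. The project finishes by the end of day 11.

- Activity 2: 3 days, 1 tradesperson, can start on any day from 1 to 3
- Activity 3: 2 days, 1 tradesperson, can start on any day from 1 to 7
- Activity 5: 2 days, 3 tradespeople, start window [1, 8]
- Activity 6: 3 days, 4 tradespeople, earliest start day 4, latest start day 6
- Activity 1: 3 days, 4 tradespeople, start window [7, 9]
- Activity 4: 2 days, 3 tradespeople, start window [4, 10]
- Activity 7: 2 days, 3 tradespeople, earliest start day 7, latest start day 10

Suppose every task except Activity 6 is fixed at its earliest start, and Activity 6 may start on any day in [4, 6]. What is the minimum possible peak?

7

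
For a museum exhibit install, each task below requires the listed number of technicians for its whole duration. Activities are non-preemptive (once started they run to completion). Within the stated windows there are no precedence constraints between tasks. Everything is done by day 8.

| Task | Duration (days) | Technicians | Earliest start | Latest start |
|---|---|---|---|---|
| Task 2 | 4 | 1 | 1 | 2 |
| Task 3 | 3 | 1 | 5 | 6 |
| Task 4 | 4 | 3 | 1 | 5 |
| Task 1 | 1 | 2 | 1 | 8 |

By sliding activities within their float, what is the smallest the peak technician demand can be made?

4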